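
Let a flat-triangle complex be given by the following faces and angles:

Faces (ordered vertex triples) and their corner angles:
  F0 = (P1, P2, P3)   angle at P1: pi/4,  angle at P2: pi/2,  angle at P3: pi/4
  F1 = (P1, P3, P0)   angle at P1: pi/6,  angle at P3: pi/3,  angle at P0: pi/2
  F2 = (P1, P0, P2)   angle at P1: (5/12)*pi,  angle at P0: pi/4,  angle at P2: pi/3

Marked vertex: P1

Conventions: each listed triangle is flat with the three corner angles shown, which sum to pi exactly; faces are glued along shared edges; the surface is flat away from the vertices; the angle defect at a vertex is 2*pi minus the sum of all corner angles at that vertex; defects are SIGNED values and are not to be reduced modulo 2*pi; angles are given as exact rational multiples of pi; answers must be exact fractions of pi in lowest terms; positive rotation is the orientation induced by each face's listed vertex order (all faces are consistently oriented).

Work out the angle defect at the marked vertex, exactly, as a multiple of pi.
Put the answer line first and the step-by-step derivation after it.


Answer: defect(P1) = (7/6)*pi

Sum of corner angles at P1: (5/6)*pi
defect = 2*pi - (5/6)*pi


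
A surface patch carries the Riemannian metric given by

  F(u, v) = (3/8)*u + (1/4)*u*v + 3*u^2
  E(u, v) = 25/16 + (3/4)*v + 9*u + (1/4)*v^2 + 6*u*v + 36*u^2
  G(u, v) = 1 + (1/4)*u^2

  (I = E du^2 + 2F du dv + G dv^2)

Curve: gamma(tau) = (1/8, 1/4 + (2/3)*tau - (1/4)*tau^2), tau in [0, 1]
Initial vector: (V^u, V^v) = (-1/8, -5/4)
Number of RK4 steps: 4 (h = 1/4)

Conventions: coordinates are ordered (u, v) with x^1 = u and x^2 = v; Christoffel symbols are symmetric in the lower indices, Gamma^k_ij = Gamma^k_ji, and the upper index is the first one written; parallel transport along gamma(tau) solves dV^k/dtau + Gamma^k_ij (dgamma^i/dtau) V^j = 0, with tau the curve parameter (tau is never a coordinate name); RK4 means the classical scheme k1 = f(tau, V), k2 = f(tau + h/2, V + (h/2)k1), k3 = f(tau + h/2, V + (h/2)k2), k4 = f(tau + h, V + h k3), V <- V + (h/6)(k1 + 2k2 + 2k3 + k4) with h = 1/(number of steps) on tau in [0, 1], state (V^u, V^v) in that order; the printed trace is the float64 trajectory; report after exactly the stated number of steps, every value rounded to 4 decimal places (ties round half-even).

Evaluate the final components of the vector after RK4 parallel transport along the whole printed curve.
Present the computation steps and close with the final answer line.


gamma'(tau) = (0, 2/3 - (1/2)*tau); f(tau, V)^k = -Gamma^k_ij(gamma(tau)) gamma'^i(tau) V^j; h = 1/4; intermediate values shown to 6 dp
curve data and Christoffel symbols at the stage parameters:
  tau = 0.000000: gamma = (0.125000, 0.250000), gamma' = (0.000000, 0.666667); Gamma_uuu = 2.675241, Gamma_uuv = 0.222937, Gamma_uvv = 0.000000, Gamma_vuu = 0.102894, Gamma_vuv = 0.008574, Gamma_vvv = 0.000000
  tau = 0.125000: gamma = (0.125000, 0.329427), gamma' = (0.000000, 0.604167); Gamma_uuu = 2.645778, Gamma_uuv = 0.220481, Gamma_uvv = 0.000000, Gamma_vuu = 0.099333, Gamma_vuv = 0.008278, Gamma_vvv = 0.000000
  tau = 0.250000: gamma = (0.125000, 0.401042), gamma' = (0.000000, 0.541667); Gamma_uuu = 2.619089, Gamma_uuv = 0.218257, Gamma_uvv = 0.000000, Gamma_vuu = 0.096261, Gamma_vuv = 0.008022, Gamma_vvv = 0.000000
  tau = 0.375000: gamma = (0.125000, 0.464844), gamma' = (0.000000, 0.479167); Gamma_uuu = 2.595264, Gamma_uuv = 0.216272, Gamma_uvv = 0.000000, Gamma_vuu = 0.093628, Gamma_vuv = 0.007802, Gamma_vvv = 0.000000
  tau = 0.500000: gamma = (0.125000, 0.520833), gamma' = (0.000000, 0.416667); Gamma_uuu = 2.574353, Gamma_uuv = 0.214529, Gamma_uvv = 0.000000, Gamma_vuu = 0.091397, Gamma_vuv = 0.007616, Gamma_vvv = 0.000000
  tau = 0.625000: gamma = (0.125000, 0.569010), gamma' = (0.000000, 0.354167); Gamma_uuu = 2.556375, Gamma_uuv = 0.213031, Gamma_uvv = 0.000000, Gamma_vuu = 0.089534, Gamma_vuv = 0.007461, Gamma_vvv = 0.000000
  tau = 0.750000: gamma = (0.125000, 0.609375), gamma' = (0.000000, 0.291667); Gamma_uuu = 2.541334, Gamma_uuv = 0.211778, Gamma_uvv = 0.000000, Gamma_vuu = 0.088012, Gamma_vuv = 0.007334, Gamma_vvv = 0.000000
  tau = 0.875000: gamma = (0.125000, 0.641927), gamma' = (0.000000, 0.229167); Gamma_uuu = 2.529225, Gamma_uuv = 0.210769, Gamma_uvv = 0.000000, Gamma_vuu = 0.086809, Gamma_vuv = 0.007234, Gamma_vvv = 0.000000
  tau = 1.000000: gamma = (0.125000, 0.666667), gamma' = (0.000000, 0.166667); Gamma_uuu = 2.520036, Gamma_uuv = 0.210003, Gamma_uvv = 0.000000, Gamma_vuu = 0.085910, Gamma_vuv = 0.007159, Gamma_vvv = 0.000000
step 0: V^u = -0.1250, V^v = -1.2500
step 1: k1 = (0.018578, 0.000715), k2 = (0.016342, 0.000614), k3 = (0.016379, 0.000615), k4 = (0.014294, 0.000525); V <- V + (h/6)(k1 + 2k2 + 2k3 + k4): V^u = -0.1209, V^v = -1.2498
step 2: k1 = (0.014294, 0.000525), k2 = (0.012344, 0.000445), k3 = (0.012369, 0.000446), k4 = (0.010531, 0.000374); V <- V + (h/6)(k1 + 2k2 + 2k3 + k4): V^u = -0.1178, V^v = -1.2497
step 3: k1 = (0.010531, 0.000374), k2 = (0.008789, 0.000308), k3 = (0.008806, 0.000308), k4 = (0.007141, 0.000247); V <- V + (h/6)(k1 + 2k2 + 2k3 + k4): V^u = -0.1156, V^v = -1.2497
step 4: k1 = (0.007141, 0.000247), k2 = (0.005541, 0.000190), k3 = (0.005551, 0.000191), k4 = (0.003998, 0.000136); V <- V + (h/6)(k1 + 2k2 + 2k3 + k4): V^u = -0.1142, V^v = -1.2496

Answer: V^u = -0.1142, V^v = -1.2496


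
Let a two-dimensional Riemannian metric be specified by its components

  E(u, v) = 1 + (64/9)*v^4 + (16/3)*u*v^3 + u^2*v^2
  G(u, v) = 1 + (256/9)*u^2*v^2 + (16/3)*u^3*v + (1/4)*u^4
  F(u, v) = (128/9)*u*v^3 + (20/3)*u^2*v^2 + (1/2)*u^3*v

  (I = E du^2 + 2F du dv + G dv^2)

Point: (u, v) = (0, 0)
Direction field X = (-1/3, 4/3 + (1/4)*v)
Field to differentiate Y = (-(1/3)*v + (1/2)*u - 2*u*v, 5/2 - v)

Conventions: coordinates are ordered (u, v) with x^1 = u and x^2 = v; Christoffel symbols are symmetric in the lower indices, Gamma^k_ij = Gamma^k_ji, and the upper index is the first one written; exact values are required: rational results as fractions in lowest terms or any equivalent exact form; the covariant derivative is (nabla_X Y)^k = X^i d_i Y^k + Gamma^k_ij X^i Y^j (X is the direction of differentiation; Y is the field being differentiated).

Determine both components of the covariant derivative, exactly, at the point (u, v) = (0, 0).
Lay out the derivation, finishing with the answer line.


E = 1, F = 0, G = 1 at the point
E_u = 0, E_v = 0, F_u = 0, F_v = 0, G_u = 0, G_v = 0
EG - F^2 = 1;  g^inv = (1) * [[1, 0], [0, 1]]
first-kind symbols [ij,l] = (1/2)(d_i g_jl + d_j g_il - d_l g_ij): [uu,u] = E_u/2 = 0, [uu,v] = F_u - E_v/2 = 0, [uv,u] = E_v/2 = 0, [uv,v] = G_u/2 = 0, [vv,u] = F_v - G_u/2 = 0, [vv,v] = G_v/2 = 0
Gamma^u_ij = (G*[ij,u] - F*[ij,v])/(EG - F^2), Gamma^v_ij = (E*[ij,v] - F*[ij,u])/(EG - F^2)
Gamma_uuu = 0, Gamma_uuv = 0, Gamma_uvv = 0, Gamma_vuu = 0, Gamma_vuv = 0, Gamma_vvv = 0
X = (-1/3, 4/3), Y = (0, 5/2) at the point

Answer: (nabla_X Y)^u = -11/18, (nabla_X Y)^v = -4/3


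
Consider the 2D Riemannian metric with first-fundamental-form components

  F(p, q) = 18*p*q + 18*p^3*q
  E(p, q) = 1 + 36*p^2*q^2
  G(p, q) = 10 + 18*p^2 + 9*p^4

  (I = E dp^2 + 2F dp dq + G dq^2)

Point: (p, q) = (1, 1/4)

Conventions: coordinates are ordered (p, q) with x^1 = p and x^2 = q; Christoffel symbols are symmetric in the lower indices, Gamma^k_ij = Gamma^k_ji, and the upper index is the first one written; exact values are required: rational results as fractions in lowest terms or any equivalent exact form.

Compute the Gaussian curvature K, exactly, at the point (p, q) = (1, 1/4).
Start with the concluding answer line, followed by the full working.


Answer: K = -576/24649

E = 13/4, F = 9, G = 37, EG - F^2 = 157/4 at the point
E_p = 9/2, E_q = 18, F_p = 18, F_q = 36, G_p = 72, G_q = 0
E_qq = 72, F_pq = 72, G_pp = 144
K follows from Brioschi's formula, (det M1 - det M2)/(EG - F^2)^2.
M1 = [[-E_qq/2 + F_pq - G_pp/2, E_p/2, F_p - E_q/2], [F_q - G_p/2, E, F], [G_q/2, F, G]] = [[-36, 9/4, 9], [0, 13/4, 9], [0, 9, 37]]; det M1 = -1413
M2 = [[0, E_q/2, G_p/2], [E_q/2, E, F], [G_p/2, F, G]] = [[0, 9, 36], [9, 13/4, 9], [36, 9, 37]]; det M2 = -1377
det M1 - det M2 = -36; K = -36 / (157/4)^2 = -576/24649


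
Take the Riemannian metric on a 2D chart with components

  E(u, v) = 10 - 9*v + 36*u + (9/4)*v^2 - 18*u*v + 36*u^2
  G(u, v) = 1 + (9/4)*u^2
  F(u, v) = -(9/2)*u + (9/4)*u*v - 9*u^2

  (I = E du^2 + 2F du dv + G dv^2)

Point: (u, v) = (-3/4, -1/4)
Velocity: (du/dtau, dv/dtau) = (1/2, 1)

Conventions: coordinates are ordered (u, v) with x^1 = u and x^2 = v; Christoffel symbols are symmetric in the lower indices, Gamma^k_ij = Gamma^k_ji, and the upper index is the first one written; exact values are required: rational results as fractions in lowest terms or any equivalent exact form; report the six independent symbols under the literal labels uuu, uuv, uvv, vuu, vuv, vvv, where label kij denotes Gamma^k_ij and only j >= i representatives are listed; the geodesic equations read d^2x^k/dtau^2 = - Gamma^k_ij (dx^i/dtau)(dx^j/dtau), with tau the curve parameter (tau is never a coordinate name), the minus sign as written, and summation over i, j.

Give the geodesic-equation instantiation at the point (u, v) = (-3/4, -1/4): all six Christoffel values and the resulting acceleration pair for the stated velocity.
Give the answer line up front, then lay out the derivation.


Answer: Gamma_uuu = -216/113, Gamma_uuv = 54/113, Gamma_uvv = 0, Gamma_vuu = 216/113, Gamma_vuv = -54/113, Gamma_vvv = 0; accelerations (d^2u/dtau^2, d^2v/dtau^2) = (0, 0)

E = 145/64, F = -81/64, G = 145/64 at the point
E_u = -27/2, E_v = 27/8, F_u = 135/16, F_v = -27/16, G_u = -27/8, G_v = 0
EG - F^2 = 113/32;  g^inv = (32/113) * [[145/64, 81/64], [81/64, 145/64]]
first-kind symbols [ij,l] = (1/2)(d_i g_jl + d_j g_il - d_l g_ij): [uu,u] = E_u/2 = -27/4, [uu,v] = F_u - E_v/2 = 27/4, [uv,u] = E_v/2 = 27/16, [uv,v] = G_u/2 = -27/16, [vv,u] = F_v - G_u/2 = 0, [vv,v] = G_v/2 = 0
Gamma^u_ij = (G*[ij,u] - F*[ij,v])/(EG - F^2), Gamma^v_ij = (E*[ij,v] - F*[ij,u])/(EG - F^2)
Gamma_uuu = -216/113, Gamma_uuv = 54/113, Gamma_uvv = 0, Gamma_vuu = 216/113, Gamma_vuv = -54/113, Gamma_vvv = 0
d^2u/dtau^2 = -(Gamma_uuu*(1/2)^2 + 2*Gamma_uuv*(1/2)*(1) + Gamma_uvv*(1)^2) = 0
d^2v/dtau^2 = -(Gamma_vuu*(1/2)^2 + 2*Gamma_vuv*(1/2)*(1) + Gamma_vvv*(1)^2) = 0


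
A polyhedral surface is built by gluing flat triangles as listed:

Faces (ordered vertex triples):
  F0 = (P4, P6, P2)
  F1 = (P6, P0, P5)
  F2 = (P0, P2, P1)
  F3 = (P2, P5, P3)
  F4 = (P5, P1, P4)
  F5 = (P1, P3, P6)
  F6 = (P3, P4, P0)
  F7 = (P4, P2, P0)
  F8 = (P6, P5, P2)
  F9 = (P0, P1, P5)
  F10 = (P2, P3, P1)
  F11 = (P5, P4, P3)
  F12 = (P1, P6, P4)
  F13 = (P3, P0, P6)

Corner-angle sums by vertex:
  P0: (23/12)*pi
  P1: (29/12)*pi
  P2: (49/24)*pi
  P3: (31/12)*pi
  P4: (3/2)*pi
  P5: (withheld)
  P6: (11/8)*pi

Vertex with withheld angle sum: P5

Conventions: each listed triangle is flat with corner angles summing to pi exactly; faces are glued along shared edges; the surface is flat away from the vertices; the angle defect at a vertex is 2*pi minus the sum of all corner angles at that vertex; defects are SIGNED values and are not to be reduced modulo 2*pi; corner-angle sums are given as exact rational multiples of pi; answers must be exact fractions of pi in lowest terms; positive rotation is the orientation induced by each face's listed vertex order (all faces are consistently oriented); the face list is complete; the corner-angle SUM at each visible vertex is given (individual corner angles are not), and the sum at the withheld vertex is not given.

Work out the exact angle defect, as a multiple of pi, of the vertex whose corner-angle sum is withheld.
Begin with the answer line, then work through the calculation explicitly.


Answer: defect(P5) = -pi/6

V = 7, E = 21, F = 14; chi = V - E + F = 0
Gauss-Bonnet: total defect = 2*pi*chi = 0; visible defects sum to pi/6


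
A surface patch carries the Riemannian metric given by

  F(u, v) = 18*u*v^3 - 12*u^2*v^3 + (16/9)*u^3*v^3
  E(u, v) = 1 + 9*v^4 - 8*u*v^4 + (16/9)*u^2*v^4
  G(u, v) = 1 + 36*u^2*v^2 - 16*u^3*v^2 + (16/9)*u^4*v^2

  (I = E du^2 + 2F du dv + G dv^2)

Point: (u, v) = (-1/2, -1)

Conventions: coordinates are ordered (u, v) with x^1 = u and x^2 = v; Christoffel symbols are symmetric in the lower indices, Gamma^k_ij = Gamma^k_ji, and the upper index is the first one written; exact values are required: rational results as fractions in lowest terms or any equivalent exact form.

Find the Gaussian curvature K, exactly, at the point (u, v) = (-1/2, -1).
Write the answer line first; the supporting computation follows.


Answer: K = -999/13225

E = 130/9, F = 110/9, G = 109/9, EG - F^2 = 230/9 at the point
E_u = -88/9, E_v = -484/9, F_u = -94/3, F_v = -110/3, G_u = -440/9, G_v = -200/9
E_vv = 484/3, F_uv = 94, G_uu = 376/3
Brioschi: K = (det M1 - det M2) / (EG - F^2)^2 with the standard first/second-derivative matrices M1, M2.
M1 = [[-E_vv/2 + F_uv - G_uu/2, E_u/2, F_u - E_v/2], [F_v - G_u/2, E, F], [G_v/2, F, G]] = [[-148/3, -44/9, -40/9], [-110/9, 130/9, 110/9], [-100/9, 110/9, 109/9]]; det M1 = -110960/81
M2 = [[0, E_v/2, G_u/2], [E_v/2, E, F], [G_u/2, F, G]] = [[0, -242/9, -220/9], [-242/9, 130/9, 110/9], [-220/9, 110/9, 109/9]]; det M2 = -106964/81
det M1 - det M2 = -148/3; K = -148/3 / (230/9)^2 = -999/13225


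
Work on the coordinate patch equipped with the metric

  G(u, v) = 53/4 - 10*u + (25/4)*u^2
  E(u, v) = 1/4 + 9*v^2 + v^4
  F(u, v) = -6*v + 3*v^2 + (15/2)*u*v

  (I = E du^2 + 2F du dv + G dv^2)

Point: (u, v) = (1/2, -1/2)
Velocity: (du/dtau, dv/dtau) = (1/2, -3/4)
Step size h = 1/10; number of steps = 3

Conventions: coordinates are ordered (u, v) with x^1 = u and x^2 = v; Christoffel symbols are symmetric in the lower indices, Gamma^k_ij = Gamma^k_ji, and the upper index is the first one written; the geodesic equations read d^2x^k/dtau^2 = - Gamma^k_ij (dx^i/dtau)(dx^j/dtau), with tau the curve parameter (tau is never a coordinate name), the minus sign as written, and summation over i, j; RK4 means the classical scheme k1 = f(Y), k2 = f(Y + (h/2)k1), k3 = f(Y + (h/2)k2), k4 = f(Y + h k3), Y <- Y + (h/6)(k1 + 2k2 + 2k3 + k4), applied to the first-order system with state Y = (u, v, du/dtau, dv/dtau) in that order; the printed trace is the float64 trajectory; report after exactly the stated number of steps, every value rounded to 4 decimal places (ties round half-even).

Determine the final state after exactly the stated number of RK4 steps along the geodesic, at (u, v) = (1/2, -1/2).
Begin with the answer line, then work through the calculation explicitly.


Answer: u = 0.6289, v = -0.7267, du/dtau = 0.3754, dv/dtau = -0.7598

f(Y) = (du/dtau, dv/dtau, -Gamma^u_ij Y'^i Y'^j, -Gamma^v_ij Y'^i Y'^j) with the Gammas evaluated at the stage position; h = 0.100000; intermediate values shown to 6 dp
step 0: u = 0.5000, v = -0.5000, du/dtau = 0.5000, dv/dtau = -0.7500
step 1:
  k1: at (u, v) = (0.500000, -0.500000), (du/dtau, dv/dtau) = (0.500000, -0.750000); Gamma_uuu = -0.086690, Gamma_uuv = -1.992415, Gamma_uvv = -1.531154, Gamma_vuu = 0.118476, Gamma_vuv = 0.189633, Gamma_vvv = 0.292577; k1 = (0.500000, -0.750000, -0.611364, -0.051969)
  k2: at (u, v) = (0.525000, -0.537500), (du/dtau, dv/dtau) = (0.469432, -0.752598); Gamma_uuu = -0.089602, Gamma_uuv = -1.895064, Gamma_uvv = -1.409288, Gamma_vuu = 0.133072, Gamma_vuv = 0.208235, Gamma_vvv = 0.286319; k2 = (0.469432, -0.752598, -0.521055, -0.044361)
  k3: at (u, v) = (0.523472, -0.537630), (du/dtau, dv/dtau) = (0.473947, -0.752218); Gamma_uuu = -0.089942, Gamma_uuv = -1.895364, Gamma_uvv = -1.411037, Gamma_vuu = 0.133176, Gamma_vuv = 0.208535, Gamma_vvv = 0.287513; k3 = (0.473947, -0.752218, -0.532826, -0.043908)
  k4: at (u, v) = (0.547395, -0.575222), (du/dtau, dv/dtau) = (0.446717, -0.754391); Gamma_uuu = -0.092928, Gamma_uuv = -1.806430, Gamma_uvv = -1.304406, Gamma_vuu = 0.148931, Gamma_vuv = 0.226242, Gamma_vvv = 0.281519; k4 = (0.446717, -0.754391, -0.456643, -0.037447)
  Y <- Y + (h/6)(k1 + 2k2 + 2k3 + k4): u = 0.5472, v = -0.5752, du/dtau = 0.4471, dv/dtau = -0.7544
step 2:
  k1: at (u, v) = (0.547225, -0.575234), (du/dtau, dv/dtau) = (0.447070, -0.754433); Gamma_uuu = -0.092967, Gamma_uuv = -1.806475, Gamma_uvv = -1.304589, Gamma_vuu = 0.148943, Gamma_vuv = 0.226278, Gamma_vvv = 0.281651; k1 = (0.447070, -0.754433, -0.457479, -0.037436)
  k2: at (u, v) = (0.569578, -0.612955), (du/dtau, dv/dtau) = (0.424197, -0.756304); Gamma_uuu = -0.096192, Gamma_uuv = -1.725451, Gamma_uvv = -1.211407, Gamma_vuu = 0.165975, Gamma_vuv = 0.243423, Gamma_vvv = 0.276425; k2 = (0.424197, -0.756304, -0.396895, -0.031789)
  k3: at (u, v) = (0.568434, -0.613049), (du/dtau, dv/dtau) = (0.427226, -0.756022); Gamma_uuu = -0.096476, Gamma_uuv = -1.725751, Gamma_uvv = -1.212513, Gamma_vuu = 0.166077, Gamma_vuv = 0.243700, Gamma_vvv = 0.277311; k3 = (0.427226, -0.756022, -0.404164, -0.031389)
  k4: at (u, v) = (0.589947, -0.650836), (du/dtau, dv/dtau) = (0.406654, -0.757571); Gamma_uuu = -0.099835, Gamma_uuv = -1.651847, Gamma_uvv = -1.129957, Gamma_vuu = 0.184432, Gamma_vuv = 0.260342, Gamma_vvv = 0.272364; k4 = (0.406654, -0.757571, -0.352759, -0.026406)
  Y <- Y + (h/6)(k1 + 2k2 + 2k3 + k4): u = 0.5898, v = -0.6508, du/dtau = 0.4069, dv/dtau = -0.7576
step 3:
  k1: at (u, v) = (0.589834, -0.650845), (du/dtau, dv/dtau) = (0.406865, -0.757603); Gamma_uuu = -0.099865, Gamma_uuv = -1.651880, Gamma_uvv = -1.130059, Gamma_vuu = 0.184443, Gamma_vuv = 0.260372, Gamma_vvv = 0.272452; k1 = (0.406865, -0.757603, -0.353215, -0.026395)
  k2: at (u, v) = (0.610177, -0.688725), (du/dtau, dv/dtau) = (0.389204, -0.758922); Gamma_uuu = -0.103474, Gamma_uuv = -1.584508, Gamma_uvv = -1.056901, Gamma_vuu = 0.204236, Gamma_vuv = 0.276727, Gamma_vvv = 0.268100; k2 = (0.389204, -0.758922, -0.311640, -0.021877)
  k3: at (u, v) = (0.609294, -0.688791), (du/dtau, dv/dtau) = (0.391283, -0.758696); Gamma_uuu = -0.103718, Gamma_uuv = -1.584786, Gamma_uvv = -1.057638, Gamma_vuu = 0.204336, Gamma_vuv = 0.276977, Gamma_vvv = 0.268778; k3 = (0.391283, -0.758696, -0.316257, -0.021549)
  k4: at (u, v) = (0.628962, -0.726714), (du/dtau, dv/dtau) = (0.375239, -0.759757); Gamma_uuu = -0.107492, Gamma_uuv = -1.523207, Gamma_uvv = -0.992092, Gamma_vuu = 0.225612, Gamma_vuv = 0.293046, Gamma_vvv = 0.264677; k4 = (0.375239, -0.759757, -0.280702, -0.017458)
  Y <- Y + (h/6)(k1 + 2k2 + 2k3 + k4): u = 0.6289, v = -0.7267, du/dtau = 0.3754, dv/dtau = -0.7598


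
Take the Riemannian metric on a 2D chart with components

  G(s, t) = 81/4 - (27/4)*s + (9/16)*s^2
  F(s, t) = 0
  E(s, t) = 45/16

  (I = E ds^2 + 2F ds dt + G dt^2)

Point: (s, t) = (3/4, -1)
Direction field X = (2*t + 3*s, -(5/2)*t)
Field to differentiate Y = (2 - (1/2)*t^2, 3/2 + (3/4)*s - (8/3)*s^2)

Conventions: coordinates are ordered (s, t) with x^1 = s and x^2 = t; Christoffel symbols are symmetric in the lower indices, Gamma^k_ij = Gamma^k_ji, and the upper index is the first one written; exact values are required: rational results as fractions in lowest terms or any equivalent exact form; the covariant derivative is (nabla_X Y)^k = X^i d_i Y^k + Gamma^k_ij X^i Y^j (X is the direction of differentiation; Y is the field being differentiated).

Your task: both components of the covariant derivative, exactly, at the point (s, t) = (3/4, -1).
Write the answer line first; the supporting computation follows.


Answer: (nabla_X Y)^s = 509/128, (nabla_X Y)^t = -87/56

E = 45/16, F = 0, G = 3969/256 at the point
E_s = 0, E_t = 0, F_s = 0, F_t = 0, G_s = -189/32, G_t = 0
EG - F^2 = 178605/4096;  g^inv = (4096/178605) * [[3969/256, 0], [0, 45/16]]
first-kind symbols [ij,l] = (1/2)(d_i g_jl + d_j g_il - d_l g_ij): [ss,s] = E_s/2 = 0, [ss,t] = F_s - E_t/2 = 0, [st,s] = E_t/2 = 0, [st,t] = G_s/2 = -189/64, [tt,s] = F_t - G_s/2 = 189/64, [tt,t] = G_t/2 = 0
Gamma^s_ij = (G*[ij,s] - F*[ij,t])/(EG - F^2), Gamma^t_ij = (E*[ij,t] - F*[ij,s])/(EG - F^2)
Gamma_sss = 0, Gamma_sst = 0, Gamma_stt = 21/20, Gamma_tss = 0, Gamma_tst = -4/21, Gamma_ttt = 0
X = (1/4, 5/2), Y = (3/2, 9/16) at the point


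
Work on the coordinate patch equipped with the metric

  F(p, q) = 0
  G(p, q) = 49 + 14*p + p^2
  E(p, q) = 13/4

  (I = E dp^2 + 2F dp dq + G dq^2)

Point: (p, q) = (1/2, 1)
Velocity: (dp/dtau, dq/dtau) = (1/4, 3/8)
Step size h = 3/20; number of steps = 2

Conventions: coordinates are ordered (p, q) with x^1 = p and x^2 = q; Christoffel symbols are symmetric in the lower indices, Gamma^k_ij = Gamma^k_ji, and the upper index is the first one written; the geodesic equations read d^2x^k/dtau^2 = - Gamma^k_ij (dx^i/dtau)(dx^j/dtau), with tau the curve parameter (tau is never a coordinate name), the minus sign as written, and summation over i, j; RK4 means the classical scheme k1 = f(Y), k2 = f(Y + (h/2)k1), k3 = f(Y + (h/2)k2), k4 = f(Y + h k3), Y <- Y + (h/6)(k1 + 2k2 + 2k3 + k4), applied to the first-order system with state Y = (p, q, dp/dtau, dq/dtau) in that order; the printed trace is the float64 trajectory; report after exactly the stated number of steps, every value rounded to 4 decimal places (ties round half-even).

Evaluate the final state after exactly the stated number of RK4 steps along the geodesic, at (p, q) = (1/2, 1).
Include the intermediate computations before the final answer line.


f(Y) = (dp/dtau, dq/dtau, -Gamma^p_ij Y'^i Y'^j, -Gamma^q_ij Y'^i Y'^j) with the Gammas evaluated at the stage position; h = 0.150000; intermediate values shown to 6 dp
step 0: p = 0.5000, q = 1.0000, dp/dtau = 0.2500, dq/dtau = 0.3750
step 1:
  k1: at (p, q) = (0.500000, 1.000000), (dp/dtau, dq/dtau) = (0.250000, 0.375000); Gamma_ppp = 0.000000, Gamma_ppq = 0.000000, Gamma_pqq = -2.307692, Gamma_qpp = 0.000000, Gamma_qpq = 0.133333, Gamma_qqq = 0.000000; k1 = (0.250000, 0.375000, 0.324519, -0.025000)
  k2: at (p, q) = (0.518750, 1.028125), (dp/dtau, dq/dtau) = (0.274339, 0.373125); Gamma_ppp = 0.000000, Gamma_ppq = 0.000000, Gamma_pqq = -2.313462, Gamma_qpp = 0.000000, Gamma_qpq = 0.133001, Gamma_qqq = 0.000000; k2 = (0.274339, 0.373125, 0.322085, -0.027229)
  k3: at (p, q) = (0.520575, 1.027984), (dp/dtau, dq/dtau) = (0.274156, 0.372958); Gamma_ppp = 0.000000, Gamma_ppq = 0.000000, Gamma_pqq = -2.314023, Gamma_qpp = 0.000000, Gamma_qpq = 0.132969, Gamma_qqq = 0.000000; k3 = (0.274156, 0.372958, 0.321875, -0.027192)
  k4: at (p, q) = (0.541123, 1.055944), (dp/dtau, dq/dtau) = (0.298281, 0.370921); Gamma_ppp = 0.000000, Gamma_ppq = 0.000000, Gamma_pqq = -2.320346, Gamma_qpp = 0.000000, Gamma_qpq = 0.132606, Gamma_qqq = 0.000000; k4 = (0.298281, 0.370921, 0.319239, -0.029343)
  Y <- Y + (h/6)(k1 + 2k2 + 2k3 + k4): p = 0.5411, q = 1.0560, dp/dtau = 0.2983, dq/dtau = 0.3709
step 2:
  k1: at (p, q) = (0.541132, 1.055952), (dp/dtau, dq/dtau) = (0.298292, 0.370920); Gamma_ppp = 0.000000, Gamma_ppq = 0.000000, Gamma_pqq = -2.320348, Gamma_qpp = 0.000000, Gamma_qpq = 0.132606, Gamma_qqq = 0.000000; k1 = (0.298292, 0.370920, 0.319238, -0.029344)
  k2: at (p, q) = (0.563504, 1.083771), (dp/dtau, dq/dtau) = (0.322235, 0.368720); Gamma_ppp = 0.000000, Gamma_ppq = 0.000000, Gamma_pqq = -2.327232, Gamma_qpp = 0.000000, Gamma_qpq = 0.132214, Gamma_qqq = 0.000000; k2 = (0.322235, 0.368720, 0.316397, -0.031418)
  k3: at (p, q) = (0.565299, 1.083606), (dp/dtau, dq/dtau) = (0.322022, 0.368564); Gamma_ppp = 0.000000, Gamma_ppq = 0.000000, Gamma_pqq = -2.327784, Gamma_qpp = 0.000000, Gamma_qpq = 0.132182, Gamma_qqq = 0.000000; k3 = (0.322022, 0.368564, 0.316205, -0.031376)
  k4: at (p, q) = (0.589435, 1.111237), (dp/dtau, dq/dtau) = (0.345723, 0.366214); Gamma_ppp = 0.000000, Gamma_ppq = 0.000000, Gamma_pqq = -2.335211, Gamma_qpp = 0.000000, Gamma_qpq = 0.131762, Gamma_qqq = 0.000000; k4 = (0.345723, 0.366214, 0.313181, -0.033364)
  Y <- Y + (h/6)(k1 + 2k2 + 2k3 + k4): p = 0.5894, q = 1.1112, dp/dtau = 0.3457, dq/dtau = 0.3662

Answer: p = 0.5894, q = 1.1112, dp/dtau = 0.3457, dq/dtau = 0.3662


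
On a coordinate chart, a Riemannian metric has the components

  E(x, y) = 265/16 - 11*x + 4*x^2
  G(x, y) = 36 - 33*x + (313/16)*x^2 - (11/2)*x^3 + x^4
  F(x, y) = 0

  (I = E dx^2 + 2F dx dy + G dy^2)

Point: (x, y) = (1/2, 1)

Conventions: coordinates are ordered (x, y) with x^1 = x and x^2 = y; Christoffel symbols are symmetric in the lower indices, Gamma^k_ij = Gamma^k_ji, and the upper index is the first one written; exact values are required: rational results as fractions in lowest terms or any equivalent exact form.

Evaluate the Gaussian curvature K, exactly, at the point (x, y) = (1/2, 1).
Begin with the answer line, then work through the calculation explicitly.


Answer: K = -12288/484237

E = 193/16, F = 0, G = 1521/64, EG - F^2 = 293553/1024 at the point
E_x = -7, E_y = 0, F_x = 0, F_y = 0, G_x = -273/16, G_y = 0
E_yy = 0, F_xy = 0, G_xx = 205/8
Using the Brioschi determinant formula for K from the metric derivatives:
M1 = [[-E_yy/2 + F_xy - G_xx/2, E_x/2, F_x - E_y/2], [F_y - G_x/2, E, F], [G_y/2, F, G]] = [[-205/16, -7/2, 0], [273/32, 193/16, 0], [0, 0, 1521/64]]; det M1 = -48551841/16384
M2 = [[0, E_y/2, G_x/2], [E_y/2, E, F], [G_x/2, F, G]] = [[0, 0, -273/32], [0, 193/16, 0], [-273/32, 0, 1521/64]]; det M2 = -14384097/16384
det M1 - det M2 = -533871/256; K = -533871/256 / (293553/1024)^2 = -12288/484237


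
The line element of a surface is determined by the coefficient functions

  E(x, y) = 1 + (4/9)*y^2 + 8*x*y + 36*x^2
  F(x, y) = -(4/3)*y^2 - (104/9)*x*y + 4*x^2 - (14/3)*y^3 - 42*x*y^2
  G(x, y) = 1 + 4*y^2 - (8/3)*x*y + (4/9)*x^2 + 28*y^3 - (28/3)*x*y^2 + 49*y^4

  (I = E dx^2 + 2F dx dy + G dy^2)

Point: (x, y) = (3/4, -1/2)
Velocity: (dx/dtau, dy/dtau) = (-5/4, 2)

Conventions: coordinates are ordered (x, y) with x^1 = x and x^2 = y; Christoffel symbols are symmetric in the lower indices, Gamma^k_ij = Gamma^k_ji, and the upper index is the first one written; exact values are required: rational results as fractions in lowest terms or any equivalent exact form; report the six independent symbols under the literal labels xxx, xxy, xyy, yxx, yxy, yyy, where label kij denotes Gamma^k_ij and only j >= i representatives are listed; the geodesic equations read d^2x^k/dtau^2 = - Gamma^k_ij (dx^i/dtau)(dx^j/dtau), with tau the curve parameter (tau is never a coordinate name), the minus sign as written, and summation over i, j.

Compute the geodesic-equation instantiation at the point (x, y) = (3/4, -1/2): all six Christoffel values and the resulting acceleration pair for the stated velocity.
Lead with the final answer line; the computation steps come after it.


Answer: Gamma_xxx = 3600/2653, Gamma_xxy = 400/2653, Gamma_xyy = 3000/2653, Gamma_yxx = -216/2653, Gamma_yxy = -24/2653, Gamma_yyy = -180/2653; accelerations (d^2x/dtau^2, d^2y/dtau^2) = (-15625/2653, 1875/5306)

E = 661/36, F = -25/24, G = 17/16 at the point
E_x = 50, E_y = 50/9, F_x = 23/18, F_y = 62/3, G_x = -1/3, G_y = -5/2
EG - F^2 = 2653/144;  g^inv = (144/2653) * [[17/16, 25/24], [25/24, 661/36]]
first-kind symbols [ij,l] = (1/2)(d_i g_jl + d_j g_il - d_l g_ij): [xx,x] = E_x/2 = 25, [xx,y] = F_x - E_y/2 = -3/2, [xy,x] = E_y/2 = 25/9, [xy,y] = G_x/2 = -1/6, [yy,x] = F_y - G_x/2 = 125/6, [yy,y] = G_y/2 = -5/4
Gamma^x_ij = (G*[ij,x] - F*[ij,y])/(EG - F^2), Gamma^y_ij = (E*[ij,y] - F*[ij,x])/(EG - F^2)
Gamma_xxx = 3600/2653, Gamma_xxy = 400/2653, Gamma_xyy = 3000/2653, Gamma_yxx = -216/2653, Gamma_yxy = -24/2653, Gamma_yyy = -180/2653
d^2x/dtau^2 = -(Gamma_xxx*(-5/4)^2 + 2*Gamma_xxy*(-5/4)*(2) + Gamma_xyy*(2)^2) = -15625/2653
d^2y/dtau^2 = -(Gamma_yxx*(-5/4)^2 + 2*Gamma_yxy*(-5/4)*(2) + Gamma_yyy*(2)^2) = 1875/5306


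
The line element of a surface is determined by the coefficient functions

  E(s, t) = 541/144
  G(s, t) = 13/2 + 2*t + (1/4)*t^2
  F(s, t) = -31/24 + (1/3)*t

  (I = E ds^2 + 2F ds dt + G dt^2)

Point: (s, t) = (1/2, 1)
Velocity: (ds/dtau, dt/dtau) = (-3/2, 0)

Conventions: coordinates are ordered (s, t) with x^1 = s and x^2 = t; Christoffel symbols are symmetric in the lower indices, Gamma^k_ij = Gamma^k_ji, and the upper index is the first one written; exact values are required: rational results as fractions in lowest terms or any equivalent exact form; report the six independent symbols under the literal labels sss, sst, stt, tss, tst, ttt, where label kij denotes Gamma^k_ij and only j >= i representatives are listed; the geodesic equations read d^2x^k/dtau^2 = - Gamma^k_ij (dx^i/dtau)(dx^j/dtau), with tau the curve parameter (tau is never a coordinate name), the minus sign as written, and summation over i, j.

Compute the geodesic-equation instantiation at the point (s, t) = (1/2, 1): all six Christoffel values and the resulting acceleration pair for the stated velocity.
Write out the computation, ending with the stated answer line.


E = 541/144, F = -23/24, G = 35/4 at the point
E_s = 0, E_t = 0, F_s = 0, F_t = 1/3, G_s = 0, G_t = 5/2
EG - F^2 = 9203/288;  g^inv = (288/9203) * [[35/4, 23/24], [23/24, 541/144]]
first-kind symbols [ij,l] = (1/2)(d_i g_jl + d_j g_il - d_l g_ij): [ss,s] = E_s/2 = 0, [ss,t] = F_s - E_t/2 = 0, [st,s] = E_t/2 = 0, [st,t] = G_s/2 = 0, [tt,s] = F_t - G_s/2 = 1/3, [tt,t] = G_t/2 = 5/4
Gamma^s_ij = (G*[ij,s] - F*[ij,t])/(EG - F^2), Gamma^t_ij = (E*[ij,t] - F*[ij,s])/(EG - F^2)
Gamma_sss = 0, Gamma_sst = 0, Gamma_stt = 1185/9203, Gamma_tss = 0, Gamma_tst = 0, Gamma_ttt = 2889/18406
d^2s/dtau^2 = -(Gamma_sss*(-3/2)^2 + 2*Gamma_sst*(-3/2)*(0) + Gamma_stt*(0)^2) = 0
d^2t/dtau^2 = -(Gamma_tss*(-3/2)^2 + 2*Gamma_tst*(-3/2)*(0) + Gamma_ttt*(0)^2) = 0

Answer: Gamma_sss = 0, Gamma_sst = 0, Gamma_stt = 1185/9203, Gamma_tss = 0, Gamma_tst = 0, Gamma_ttt = 2889/18406; accelerations (d^2s/dtau^2, d^2t/dtau^2) = (0, 0)


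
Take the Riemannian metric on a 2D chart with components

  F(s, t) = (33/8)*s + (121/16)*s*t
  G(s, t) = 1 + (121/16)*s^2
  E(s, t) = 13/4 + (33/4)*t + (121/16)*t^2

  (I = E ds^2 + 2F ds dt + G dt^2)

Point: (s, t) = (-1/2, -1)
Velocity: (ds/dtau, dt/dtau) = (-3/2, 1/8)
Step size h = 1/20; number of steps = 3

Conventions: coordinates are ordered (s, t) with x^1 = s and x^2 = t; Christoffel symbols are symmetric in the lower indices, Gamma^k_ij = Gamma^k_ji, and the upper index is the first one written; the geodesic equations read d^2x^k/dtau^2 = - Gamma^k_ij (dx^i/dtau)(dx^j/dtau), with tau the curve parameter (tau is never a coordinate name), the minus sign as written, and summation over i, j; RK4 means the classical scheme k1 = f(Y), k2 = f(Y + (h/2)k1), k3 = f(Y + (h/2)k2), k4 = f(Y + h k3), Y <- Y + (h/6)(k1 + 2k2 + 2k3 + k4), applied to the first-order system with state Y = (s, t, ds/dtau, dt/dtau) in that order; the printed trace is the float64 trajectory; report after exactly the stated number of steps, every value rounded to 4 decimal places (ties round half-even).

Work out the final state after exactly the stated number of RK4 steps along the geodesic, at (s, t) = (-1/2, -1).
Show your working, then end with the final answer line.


f(Y) = (ds/dtau, dt/dtau, -Gamma^s_ij Y'^i Y'^j, -Gamma^t_ij Y'^i Y'^j) with the Gammas evaluated at the stage position; h = 0.050000; intermediate values shown to 6 dp
step 0: s = -0.5000, t = -1.0000, ds/dtau = -1.5000, dt/dtau = 0.1250
step 1:
  k1: at (s, t) = (-0.500000, -1.000000), (ds/dtau, dt/dtau) = (-1.500000, 0.125000); Gamma_sss = 0.000000, Gamma_sst = -0.771930, Gamma_stt = 0.000000, Gamma_tss = 0.000000, Gamma_tst = -0.849123, Gamma_ttt = 0.000000; k1 = (-1.500000, 0.125000, -0.289474, -0.318421)
  k2: at (s, t) = (-0.537500, -0.996875), (ds/dtau, dt/dtau) = (-1.507237, 0.117039); Gamma_sss = 0.000000, Gamma_sst = -0.722367, Gamma_stt = 0.000000, Gamma_tss = 0.000000, Gamma_tst = -0.860113, Gamma_ttt = 0.000000; k2 = (-1.507237, 0.117039, -0.254860, -0.303458)
  k3: at (s, t) = (-0.537681, -0.997074), (ds/dtau, dt/dtau) = (-1.506372, 0.117414); Gamma_sss = 0.000000, Gamma_sst = -0.722253, Gamma_stt = 0.000000, Gamma_tss = 0.000000, Gamma_tst = -0.859887, Gamma_ttt = 0.000000; k3 = (-1.506372, 0.117414, -0.255488, -0.304174)
  k4: at (s, t) = (-0.575319, -0.994129), (ds/dtau, dt/dtau) = (-1.512774, 0.109791); Gamma_sss = 0.000000, Gamma_sst = -0.675174, Gamma_stt = 0.000000, Gamma_tss = 0.000000, Gamma_tst = -0.865750, Gamma_ttt = 0.000000; k4 = (-1.512774, 0.109791, -0.224279, -0.287584)
  Y <- Y + (h/6)(k1 + 2k2 + 2k3 + k4): s = -0.5753, t = -0.9941, ds/dtau = -1.5128, dt/dtau = 0.1098
step 2:
  k1: at (s, t) = (-0.575333, -0.994136), (ds/dtau, dt/dtau) = (-1.512787, 0.109823); Gamma_sss = 0.000000, Gamma_sst = -0.675161, Gamma_stt = 0.000000, Gamma_tss = 0.000000, Gamma_tst = -0.865743, Gamma_ttt = 0.000000; k1 = (-1.512787, 0.109823, -0.224340, -0.287666)
  k2: at (s, t) = (-0.613153, -0.991390), (ds/dtau, dt/dtau) = (-1.518396, 0.102631); Gamma_sss = 0.000000, Gamma_sst = -0.630702, Gamma_stt = 0.000000, Gamma_tss = 0.000000, Gamma_tst = -0.867203, Gamma_ttt = 0.000000; k2 = (-1.518396, 0.102631, -0.196570, -0.270280)
  k3: at (s, t) = (-0.613293, -0.991570), (ds/dtau, dt/dtau) = (-1.517701, 0.103066); Gamma_sss = 0.000000, Gamma_sst = -0.630660, Gamma_stt = 0.000000, Gamma_tss = 0.000000, Gamma_tst = -0.866994, Gamma_ttt = 0.000000; k3 = (-1.517701, 0.103066, -0.197299, -0.271236)
  k4: at (s, t) = (-0.651218, -0.988983), (ds/dtau, dt/dtau) = (-1.522652, 0.096261); Gamma_sss = 0.000000, Gamma_sst = -0.588988, Gamma_stt = 0.000000, Gamma_tss = 0.000000, Gamma_tst = -0.864793, Gamma_ttt = 0.000000; k4 = (-1.522652, 0.096261, -0.172658, -0.253509)
  Y <- Y + (h/6)(k1 + 2k2 + 2k3 + k4): s = -0.6512, t = -0.9890, ds/dtau = -1.5227, dt/dtau = 0.0963
step 3:
  k1: at (s, t) = (-0.651230, -0.988990), (ds/dtau, dt/dtau) = (-1.522660, 0.096288); Gamma_sss = 0.000000, Gamma_sst = -0.588981, Gamma_stt = 0.000000, Gamma_tss = 0.000000, Gamma_tst = -0.864783, Gamma_ttt = 0.000000; k1 = (-1.522660, 0.096288, -0.172705, -0.253578)
  k2: at (s, t) = (-0.689297, -0.986583), (ds/dtau, dt/dtau) = (-1.526978, 0.089948); Gamma_sss = 0.000000, Gamma_sst = -0.550066, Gamma_stt = 0.000000, Gamma_tss = 0.000000, Gamma_tst = -0.859520, Gamma_ttt = 0.000000; k2 = (-1.526978, 0.089948, -0.151102, -0.236108)
  k3: at (s, t) = (-0.689405, -0.986742), (ds/dtau, dt/dtau) = (-1.526437, 0.090385); Gamma_sss = 0.000000, Gamma_sst = -0.550066, Gamma_stt = 0.000000, Gamma_tss = 0.000000, Gamma_tst = -0.859345, Gamma_ttt = 0.000000; k3 = (-1.526437, 0.090385, -0.151782, -0.237123)
  k4: at (s, t) = (-0.727552, -0.984471), (ds/dtau, dt/dtau) = (-1.530249, 0.084432); Gamma_sss = 0.000000, Gamma_sst = -0.513891, Gamma_stt = 0.000000, Gamma_tss = 0.000000, Gamma_tst = -0.851637, Gamma_ttt = 0.000000; k4 = (-1.530249, 0.084432, -0.132791, -0.220065)
  Y <- Y + (h/6)(k1 + 2k2 + 2k3 + k4): s = -0.7276, t = -0.9845, ds/dtau = -1.5303, dt/dtau = 0.0845

Answer: s = -0.7276, t = -0.9845, ds/dtau = -1.5303, dt/dtau = 0.0845


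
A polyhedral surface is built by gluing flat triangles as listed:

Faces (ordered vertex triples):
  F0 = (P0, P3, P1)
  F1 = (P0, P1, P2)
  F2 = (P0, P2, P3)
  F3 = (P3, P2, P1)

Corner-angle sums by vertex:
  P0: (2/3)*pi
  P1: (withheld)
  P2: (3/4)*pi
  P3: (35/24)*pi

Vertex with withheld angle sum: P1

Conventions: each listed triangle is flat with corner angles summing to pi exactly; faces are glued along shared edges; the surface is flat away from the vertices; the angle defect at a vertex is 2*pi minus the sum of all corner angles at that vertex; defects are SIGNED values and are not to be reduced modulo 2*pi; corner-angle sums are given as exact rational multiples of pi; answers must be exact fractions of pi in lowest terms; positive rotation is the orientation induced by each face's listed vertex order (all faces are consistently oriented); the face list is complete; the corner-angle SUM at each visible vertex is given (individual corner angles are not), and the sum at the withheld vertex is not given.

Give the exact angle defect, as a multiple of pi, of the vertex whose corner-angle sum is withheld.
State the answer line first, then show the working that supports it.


Answer: defect(P1) = (7/8)*pi

V = 4, E = 6, F = 4; chi = V - E + F = 2
Gauss-Bonnet: total defect = 2*pi*chi = 4*pi; visible defects sum to (25/8)*pi


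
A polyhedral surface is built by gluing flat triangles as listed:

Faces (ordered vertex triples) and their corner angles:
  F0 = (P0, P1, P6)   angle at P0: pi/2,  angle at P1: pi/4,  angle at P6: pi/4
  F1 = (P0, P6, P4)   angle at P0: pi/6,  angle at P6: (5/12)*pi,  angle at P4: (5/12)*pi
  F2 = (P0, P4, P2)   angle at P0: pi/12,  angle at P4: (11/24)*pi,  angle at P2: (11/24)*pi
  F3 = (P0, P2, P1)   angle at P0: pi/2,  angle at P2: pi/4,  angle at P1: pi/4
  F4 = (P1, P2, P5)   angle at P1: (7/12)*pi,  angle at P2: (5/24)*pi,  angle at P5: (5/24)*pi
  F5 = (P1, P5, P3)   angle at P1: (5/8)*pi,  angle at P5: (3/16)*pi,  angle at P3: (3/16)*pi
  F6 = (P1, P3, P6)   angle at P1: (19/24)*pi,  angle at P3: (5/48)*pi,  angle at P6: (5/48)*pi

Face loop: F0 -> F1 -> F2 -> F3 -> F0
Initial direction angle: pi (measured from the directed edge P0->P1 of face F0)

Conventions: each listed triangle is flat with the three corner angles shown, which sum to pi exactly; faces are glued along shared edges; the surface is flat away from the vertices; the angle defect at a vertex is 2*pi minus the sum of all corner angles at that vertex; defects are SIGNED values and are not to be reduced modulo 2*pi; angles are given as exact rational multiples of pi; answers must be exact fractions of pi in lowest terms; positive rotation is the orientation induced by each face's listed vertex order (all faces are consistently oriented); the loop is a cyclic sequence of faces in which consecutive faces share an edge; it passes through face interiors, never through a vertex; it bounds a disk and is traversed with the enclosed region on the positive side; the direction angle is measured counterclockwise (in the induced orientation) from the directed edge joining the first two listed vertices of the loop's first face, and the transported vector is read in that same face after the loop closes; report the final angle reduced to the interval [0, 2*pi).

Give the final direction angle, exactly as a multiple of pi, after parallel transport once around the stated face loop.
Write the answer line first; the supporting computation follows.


Answer: final direction angle = (7/4)*pi

enclosed vertex P0: corner angles sum to (5/4)*pi, defect = 2*pi - (5/4)*pi = (3/4)*pi
transport around the loop rotates by the sum of enclosed defects; add to the initial angle mod 2*pi
final angle = pi + (3/4)*pi = (7/4)*pi (mod 2*pi)


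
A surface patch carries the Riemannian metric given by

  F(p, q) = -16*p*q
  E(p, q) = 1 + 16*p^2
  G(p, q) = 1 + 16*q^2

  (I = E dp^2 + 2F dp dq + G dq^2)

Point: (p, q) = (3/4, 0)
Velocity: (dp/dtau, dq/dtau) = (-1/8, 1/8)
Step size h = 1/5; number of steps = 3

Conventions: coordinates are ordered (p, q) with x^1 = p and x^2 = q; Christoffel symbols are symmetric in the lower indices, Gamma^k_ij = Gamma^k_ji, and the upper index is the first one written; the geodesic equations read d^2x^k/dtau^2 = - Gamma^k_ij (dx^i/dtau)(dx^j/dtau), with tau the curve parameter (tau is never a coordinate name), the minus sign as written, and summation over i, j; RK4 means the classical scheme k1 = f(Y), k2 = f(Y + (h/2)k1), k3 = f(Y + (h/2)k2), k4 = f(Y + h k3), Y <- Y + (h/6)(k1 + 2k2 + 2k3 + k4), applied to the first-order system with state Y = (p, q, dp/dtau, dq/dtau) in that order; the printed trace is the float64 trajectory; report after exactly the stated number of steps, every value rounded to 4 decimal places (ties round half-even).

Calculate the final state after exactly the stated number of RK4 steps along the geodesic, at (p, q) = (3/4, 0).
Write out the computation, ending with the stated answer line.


f(Y) = (dp/dtau, dq/dtau, -Gamma^p_ij Y'^i Y'^j, -Gamma^q_ij Y'^i Y'^j) with the Gammas evaluated at the stage position; h = 0.200000; intermediate values shown to 6 dp
step 0: p = 0.7500, q = 0.0000, dp/dtau = -0.1250, dq/dtau = 0.1250
step 1:
  k1: at (p, q) = (0.750000, 0.000000), (dp/dtau, dq/dtau) = (-0.125000, 0.125000); Gamma_ppp = 1.200000, Gamma_ppq = 0.000000, Gamma_pqq = -1.200000, Gamma_qpp = 0.000000, Gamma_qpq = 0.000000, Gamma_qqq = 0.000000; k1 = (-0.125000, 0.125000, 0.000000, 0.000000)
  k2: at (p, q) = (0.737500, 0.012500), (dp/dtau, dq/dtau) = (-0.125000, 0.125000); Gamma_ppp = 1.215868, Gamma_ppq = 0.000000, Gamma_pqq = -1.215868, Gamma_qpp = -0.020608, Gamma_qpq = 0.000000, Gamma_qqq = 0.020608; k2 = (-0.125000, 0.125000, 0.000000, 0.000000)
  k3: at (p, q) = (0.737500, 0.012500), (dp/dtau, dq/dtau) = (-0.125000, 0.125000); Gamma_ppp = 1.215868, Gamma_ppq = 0.000000, Gamma_pqq = -1.215868, Gamma_qpp = -0.020608, Gamma_qpq = 0.000000, Gamma_qqq = 0.020608; k3 = (-0.125000, 0.125000, 0.000000, 0.000000)
  k4: at (p, q) = (0.725000, 0.025000), (dp/dtau, dq/dtau) = (-0.125000, 0.125000); Gamma_ppp = 1.231423, Gamma_ppq = 0.000000, Gamma_pqq = -1.231423, Gamma_qpp = -0.042463, Gamma_qpq = 0.000000, Gamma_qqq = 0.042463; k4 = (-0.125000, 0.125000, 0.000000, 0.000000)
  Y <- Y + (h/6)(k1 + 2k2 + 2k3 + k4): p = 0.7250, q = 0.0250, dp/dtau = -0.1250, dq/dtau = 0.1250
step 2:
  k1: at (p, q) = (0.725000, 0.025000), (dp/dtau, dq/dtau) = (-0.125000, 0.125000); Gamma_ppp = 1.231423, Gamma_ppq = 0.000000, Gamma_pqq = -1.231423, Gamma_qpp = -0.042463, Gamma_qpq = 0.000000, Gamma_qqq = 0.042463; k1 = (-0.125000, 0.125000, 0.000000, 0.000000)
  k2: at (p, q) = (0.712500, 0.037500), (dp/dtau, dq/dtau) = (-0.125000, 0.125000); Gamma_ppp = 1.246583, Gamma_ppq = 0.000000, Gamma_pqq = -1.246583, Gamma_qpp = -0.065610, Gamma_qpq = 0.000000, Gamma_qqq = 0.065610; k2 = (-0.125000, 0.125000, 0.000000, 0.000000)
  k3: at (p, q) = (0.712500, 0.037500), (dp/dtau, dq/dtau) = (-0.125000, 0.125000); Gamma_ppp = 1.246583, Gamma_ppq = 0.000000, Gamma_pqq = -1.246583, Gamma_qpp = -0.065610, Gamma_qpq = 0.000000, Gamma_qqq = 0.065610; k3 = (-0.125000, 0.125000, 0.000000, 0.000000)
  k4: at (p, q) = (0.700000, 0.050000), (dp/dtau, dq/dtau) = (-0.125000, 0.125000); Gamma_ppp = 1.261261, Gamma_ppq = 0.000000, Gamma_pqq = -1.261261, Gamma_qpp = -0.090090, Gamma_qpq = 0.000000, Gamma_qqq = 0.090090; k4 = (-0.125000, 0.125000, 0.000000, 0.000000)
  Y <- Y + (h/6)(k1 + 2k2 + 2k3 + k4): p = 0.7000, q = 0.0500, dp/dtau = -0.1250, dq/dtau = 0.1250
step 3:
  k1: at (p, q) = (0.700000, 0.050000), (dp/dtau, dq/dtau) = (-0.125000, 0.125000); Gamma_ppp = 1.261261, Gamma_ppq = 0.000000, Gamma_pqq = -1.261261, Gamma_qpp = -0.090090, Gamma_qpq = 0.000000, Gamma_qqq = 0.090090; k1 = (-0.125000, 0.125000, 0.000000, 0.000000)
  k2: at (p, q) = (0.687500, 0.062500), (dp/dtau, dq/dtau) = (-0.125000, 0.125000); Gamma_ppp = 1.275362, Gamma_ppq = 0.000000, Gamma_pqq = -1.275362, Gamma_qpp = -0.115942, Gamma_qpq = 0.000000, Gamma_qqq = 0.115942; k2 = (-0.125000, 0.125000, 0.000000, 0.000000)
  k3: at (p, q) = (0.687500, 0.062500), (dp/dtau, dq/dtau) = (-0.125000, 0.125000); Gamma_ppp = 1.275362, Gamma_ppq = 0.000000, Gamma_pqq = -1.275362, Gamma_qpp = -0.115942, Gamma_qpq = 0.000000, Gamma_qqq = 0.115942; k3 = (-0.125000, 0.125000, 0.000000, 0.000000)
  k4: at (p, q) = (0.675000, 0.075000), (dp/dtau, dq/dtau) = (-0.125000, 0.125000); Gamma_ppp = 1.288783, Gamma_ppq = 0.000000, Gamma_pqq = -1.288783, Gamma_qpp = -0.143198, Gamma_qpq = 0.000000, Gamma_qqq = 0.143198; k4 = (-0.125000, 0.125000, 0.000000, 0.000000)
  Y <- Y + (h/6)(k1 + 2k2 + 2k3 + k4): p = 0.6750, q = 0.0750, dp/dtau = -0.1250, dq/dtau = 0.1250

Answer: p = 0.6750, q = 0.0750, dp/dtau = -0.1250, dq/dtau = 0.1250
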